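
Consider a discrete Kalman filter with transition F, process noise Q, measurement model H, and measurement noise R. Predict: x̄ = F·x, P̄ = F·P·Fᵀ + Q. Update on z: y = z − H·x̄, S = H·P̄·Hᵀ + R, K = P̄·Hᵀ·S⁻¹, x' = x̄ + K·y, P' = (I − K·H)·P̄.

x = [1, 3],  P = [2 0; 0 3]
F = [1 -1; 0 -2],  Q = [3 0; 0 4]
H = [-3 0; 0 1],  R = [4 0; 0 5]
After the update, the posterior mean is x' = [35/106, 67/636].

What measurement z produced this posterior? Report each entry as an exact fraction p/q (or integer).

z = [-1, 2]

x̄ = F·x = [-2, -6]
P̄ = F·P·Fᵀ + Q = [8 6; 6 16]
S = H·P̄·Hᵀ + R = [76 -18; -18 21]
K = P̄·Hᵀ·S⁻¹ = [-33/106 1/53; -15/212 223/318]
x' − x̄ = [247/106, 3883/636] = K·y
y = (KᵀK)⁻¹·Kᵀ·(x' − x̄) = [-7, 8]
z = y + H·x̄ = [-7, 8] + [6, -6] = [-1, 2]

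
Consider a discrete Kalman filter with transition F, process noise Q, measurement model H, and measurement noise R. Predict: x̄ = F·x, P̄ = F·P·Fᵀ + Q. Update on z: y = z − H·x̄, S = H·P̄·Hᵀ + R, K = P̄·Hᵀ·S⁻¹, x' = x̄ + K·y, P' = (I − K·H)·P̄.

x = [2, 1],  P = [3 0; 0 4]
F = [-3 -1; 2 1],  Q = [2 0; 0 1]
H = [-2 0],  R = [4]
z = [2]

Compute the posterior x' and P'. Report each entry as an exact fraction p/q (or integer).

x̄ = F·x = [-7, 5]
P̄ = F·P·Fᵀ + Q = [33 -22; -22 17]
y = z − H·x̄ = [-12]
S = H·P̄·Hᵀ + R = [136]
K = P̄·Hᵀ·S⁻¹ = [-33/68; 11/34]
x' = x̄ + K·y = [-20/17, 19/17]
P' = (I − K·H)·P̄ = [33/34 -11/17; -11/17 47/17]

x' = [-20/17, 19/17]
P' = [33/34 -11/17; -11/17 47/17]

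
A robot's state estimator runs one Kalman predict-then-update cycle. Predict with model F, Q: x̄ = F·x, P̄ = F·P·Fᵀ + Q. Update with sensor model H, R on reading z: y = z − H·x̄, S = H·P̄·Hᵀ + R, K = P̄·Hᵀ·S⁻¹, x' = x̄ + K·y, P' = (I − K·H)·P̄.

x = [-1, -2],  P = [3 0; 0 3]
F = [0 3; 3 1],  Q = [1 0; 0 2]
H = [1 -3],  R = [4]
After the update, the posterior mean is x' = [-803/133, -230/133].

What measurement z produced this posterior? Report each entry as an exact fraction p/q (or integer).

z = [-1]

x̄ = F·x = [-6, -5]
P̄ = F·P·Fᵀ + Q = [28 9; 9 32]
S = H·P̄·Hᵀ + R = [266]
K = P̄·Hᵀ·S⁻¹ = [1/266; -87/266]
x' − x̄ = [-5/133, 435/133] = K·y
y = (KᵀK)⁻¹·Kᵀ·(x' − x̄) = [-10]
z = y + H·x̄ = [-10] + [9] = [-1]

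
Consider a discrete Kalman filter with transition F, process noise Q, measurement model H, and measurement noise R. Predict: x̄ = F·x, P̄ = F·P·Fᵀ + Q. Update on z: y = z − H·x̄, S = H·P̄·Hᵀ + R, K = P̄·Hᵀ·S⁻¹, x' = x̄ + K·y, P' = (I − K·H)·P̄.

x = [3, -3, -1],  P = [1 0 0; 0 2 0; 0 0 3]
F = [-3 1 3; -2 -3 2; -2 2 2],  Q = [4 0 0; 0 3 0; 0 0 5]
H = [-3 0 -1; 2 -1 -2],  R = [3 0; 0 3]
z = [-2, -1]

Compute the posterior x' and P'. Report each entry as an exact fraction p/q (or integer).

x̄ = F·x = [-15, 1, -14]
P̄ = F·P·Fᵀ + Q = [42 18 28; 18 37 4; 28 4 29]
y = z − H·x̄ = [-61, 2]
S = H·P̄·Hᵀ + R = [578 -24; -24 44]
K = P̄·Hᵀ·S⁻¹ = [-817/3107 521/6214; -346/3107 -3297/12428; -1279/6214 -1545/6214]
x' = x̄ + K·y = [3753/3107, 45129/6214, -12067/6214]
P' = (I − K·H)·P̄ = [2071/3107 21769/6214 -3762/3107; 21769/6214 349891/12428 -63231/6214; -3762/3107 -63231/6214 26409/6214]

x' = [3753/3107, 45129/6214, -12067/6214]
P' = [2071/3107 21769/6214 -3762/3107; 21769/6214 349891/12428 -63231/6214; -3762/3107 -63231/6214 26409/6214]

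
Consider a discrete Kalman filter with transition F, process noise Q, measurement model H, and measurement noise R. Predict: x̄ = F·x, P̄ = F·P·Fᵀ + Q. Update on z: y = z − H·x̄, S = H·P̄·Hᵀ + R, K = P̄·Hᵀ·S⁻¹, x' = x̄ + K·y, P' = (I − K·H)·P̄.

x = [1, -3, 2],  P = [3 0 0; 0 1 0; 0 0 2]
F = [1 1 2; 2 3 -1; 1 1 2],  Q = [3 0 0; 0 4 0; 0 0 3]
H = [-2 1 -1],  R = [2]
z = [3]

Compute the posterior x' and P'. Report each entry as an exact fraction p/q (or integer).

x̄ = F·x = [2, -9, 2]
P̄ = F·P·Fᵀ + Q = [15 5 12; 5 27 5; 12 5 15]
y = z − H·x̄ = [18]
S = H·P̄·Hᵀ + R = [122]
K = P̄·Hᵀ·S⁻¹ = [-37/122; 6/61; -17/61]
x' = x̄ + K·y = [-211/61, -441/61, -184/61]
P' = (I − K·H)·P̄ = [461/122 527/61 103/61; 527/61 1575/61 509/61; 103/61 509/61 337/61]

x' = [-211/61, -441/61, -184/61]
P' = [461/122 527/61 103/61; 527/61 1575/61 509/61; 103/61 509/61 337/61]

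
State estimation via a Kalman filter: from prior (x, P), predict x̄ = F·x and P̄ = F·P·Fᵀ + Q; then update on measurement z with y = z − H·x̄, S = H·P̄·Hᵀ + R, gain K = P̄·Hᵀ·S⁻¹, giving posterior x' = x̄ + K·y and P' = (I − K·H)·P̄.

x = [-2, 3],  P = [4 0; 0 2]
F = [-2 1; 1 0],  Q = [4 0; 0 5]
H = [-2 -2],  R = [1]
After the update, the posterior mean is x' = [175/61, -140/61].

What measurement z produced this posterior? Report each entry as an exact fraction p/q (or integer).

x̄ = F·x = [7, -2]
P̄ = F·P·Fᵀ + Q = [22 -8; -8 9]
S = H·P̄·Hᵀ + R = [61]
K = P̄·Hᵀ·S⁻¹ = [-28/61; -2/61]
x' − x̄ = [-252/61, -18/61] = K·y
y = (KᵀK)⁻¹·Kᵀ·(x' − x̄) = [9]
z = y + H·x̄ = [9] + [-10] = [-1]

z = [-1]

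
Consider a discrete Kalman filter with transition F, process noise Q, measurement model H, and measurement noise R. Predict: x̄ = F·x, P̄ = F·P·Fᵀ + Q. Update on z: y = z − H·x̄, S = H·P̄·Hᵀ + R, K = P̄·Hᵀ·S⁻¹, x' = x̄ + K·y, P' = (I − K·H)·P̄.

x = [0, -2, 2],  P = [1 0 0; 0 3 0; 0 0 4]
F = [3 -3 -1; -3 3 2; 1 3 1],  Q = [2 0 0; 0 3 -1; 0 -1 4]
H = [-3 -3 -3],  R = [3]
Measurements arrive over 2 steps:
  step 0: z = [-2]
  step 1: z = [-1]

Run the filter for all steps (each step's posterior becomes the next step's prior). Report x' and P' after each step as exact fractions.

step 0: x' = [188/77, 2/11, -152/77], P' = [1884/77 -214/11 -401/77; -214/11 227/11 -10/11; -401/77 -10/11 981/154]
step 1: x' = [114125/21839, -154603/21839, 47658/21839], P' = [3848783/43678 -1777410/21839 -333641/43678; -1777410/21839 1860831/21839 -62904/21839; -333641/43678 -62904/21839 472601/43678]

step 0: x̄ = F·x = [4, -2, -4]
step 0: P̄ = F·P·Fᵀ + Q = [42 -44 -28; -44 55 31; -28 31 36]
step 0: y = z − H·x̄ = [-8]
step 0: S = H·P̄·Hᵀ + R = [462]
step 0: K = P̄·Hᵀ·S⁻¹ = [15/77; -3/11; -39/154]
step 0: x' = x̄ + K·y = [188/77, 2/11, -152/77]
step 0: P' = (I − K·H)·P̄ = [1884/77 -214/11 -401/77; -214/11 227/11 -10/11; -401/77 -10/11 981/154]
step 1: x̄ = F·x = [674/77, -118/11, 78/77]
step 1: P̄ = F·P·Fᵀ + Q = [121703/154 -8883/11 -37019/154; -8883/11 9198/11 2616/11; -37019/154 2616/11 13547/154]
step 1: y = z − H·x̄ = [-299/77]
step 1: S = H·P̄·Hᵀ + R = [65517/77]
step 1: K = P̄·Hᵀ·S⁻¹ = [19839/21839; -20517/21839; -6576/21839]
step 1: x' = x̄ + K·y = [114125/21839, -154603/21839, 47658/21839]
step 1: P' = (I − K·H)·P̄ = [3848783/43678 -1777410/21839 -333641/43678; -1777410/21839 1860831/21839 -62904/21839; -333641/43678 -62904/21839 472601/43678]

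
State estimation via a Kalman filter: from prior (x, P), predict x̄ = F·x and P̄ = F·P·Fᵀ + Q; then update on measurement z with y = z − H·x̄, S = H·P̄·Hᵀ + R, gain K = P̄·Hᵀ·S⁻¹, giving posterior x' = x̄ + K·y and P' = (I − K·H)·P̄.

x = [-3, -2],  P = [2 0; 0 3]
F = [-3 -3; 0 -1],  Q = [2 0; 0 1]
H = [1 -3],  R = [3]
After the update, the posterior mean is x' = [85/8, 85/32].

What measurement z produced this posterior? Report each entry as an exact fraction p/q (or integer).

z = [2]

x̄ = F·x = [15, 2]
P̄ = F·P·Fᵀ + Q = [47 9; 9 4]
S = H·P̄·Hᵀ + R = [32]
K = P̄·Hᵀ·S⁻¹ = [5/8; -3/32]
x' − x̄ = [-35/8, 21/32] = K·y
y = (KᵀK)⁻¹·Kᵀ·(x' − x̄) = [-7]
z = y + H·x̄ = [-7] + [9] = [2]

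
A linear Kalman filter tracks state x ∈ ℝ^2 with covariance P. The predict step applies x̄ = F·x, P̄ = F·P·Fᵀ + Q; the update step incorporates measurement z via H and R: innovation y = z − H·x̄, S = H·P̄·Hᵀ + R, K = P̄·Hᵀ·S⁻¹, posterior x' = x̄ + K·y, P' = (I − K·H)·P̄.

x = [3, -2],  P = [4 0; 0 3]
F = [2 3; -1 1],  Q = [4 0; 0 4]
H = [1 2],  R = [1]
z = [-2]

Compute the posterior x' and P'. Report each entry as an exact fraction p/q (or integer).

x̄ = F·x = [0, -5]
P̄ = F·P·Fᵀ + Q = [47 1; 1 11]
y = z − H·x̄ = [8]
S = H·P̄·Hᵀ + R = [96]
K = P̄·Hᵀ·S⁻¹ = [49/96; 23/96]
x' = x̄ + K·y = [49/12, -37/12]
P' = (I − K·H)·P̄ = [2111/96 -1031/96; -1031/96 527/96]

x' = [49/12, -37/12]
P' = [2111/96 -1031/96; -1031/96 527/96]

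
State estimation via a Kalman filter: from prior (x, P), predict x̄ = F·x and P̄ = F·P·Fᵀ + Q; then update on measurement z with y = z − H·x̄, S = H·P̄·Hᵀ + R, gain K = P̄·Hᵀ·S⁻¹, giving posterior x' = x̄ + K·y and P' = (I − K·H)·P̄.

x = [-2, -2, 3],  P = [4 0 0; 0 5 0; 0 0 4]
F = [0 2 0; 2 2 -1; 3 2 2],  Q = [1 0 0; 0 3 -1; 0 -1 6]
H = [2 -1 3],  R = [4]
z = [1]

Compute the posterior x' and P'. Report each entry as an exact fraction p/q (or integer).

x̄ = F·x = [-4, -11, -4]
P̄ = F·P·Fᵀ + Q = [21 20 20; 20 43 35; 20 35 78]
y = z − H·x̄ = [10]
S = H·P̄·Hᵀ + R = [783]
K = P̄·Hᵀ·S⁻¹ = [82/783; 34/261; 239/783]
x' = x̄ + K·y = [-2312/783, -2531/261, -742/783]
P' = (I − K·H)·P̄ = [9719/783 2432/261 -3938/783; 2432/261 2585/87 1009/261; -3938/783 1009/261 3953/783]

x' = [-2312/783, -2531/261, -742/783]
P' = [9719/783 2432/261 -3938/783; 2432/261 2585/87 1009/261; -3938/783 1009/261 3953/783]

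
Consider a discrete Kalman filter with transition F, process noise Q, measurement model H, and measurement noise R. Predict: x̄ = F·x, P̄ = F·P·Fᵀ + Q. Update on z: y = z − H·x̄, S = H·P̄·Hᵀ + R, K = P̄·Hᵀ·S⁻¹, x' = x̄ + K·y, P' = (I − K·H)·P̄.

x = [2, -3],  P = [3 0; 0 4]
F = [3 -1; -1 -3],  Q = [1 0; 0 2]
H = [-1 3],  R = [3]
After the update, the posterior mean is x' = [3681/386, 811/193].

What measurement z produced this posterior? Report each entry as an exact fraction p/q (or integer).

x̄ = F·x = [9, 7]
P̄ = F·P·Fᵀ + Q = [32 3; 3 41]
S = H·P̄·Hᵀ + R = [386]
K = P̄·Hᵀ·S⁻¹ = [-23/386; 60/193]
x' − x̄ = [207/386, -540/193] = K·y
y = (KᵀK)⁻¹·Kᵀ·(x' − x̄) = [-9]
z = y + H·x̄ = [-9] + [12] = [3]

z = [3]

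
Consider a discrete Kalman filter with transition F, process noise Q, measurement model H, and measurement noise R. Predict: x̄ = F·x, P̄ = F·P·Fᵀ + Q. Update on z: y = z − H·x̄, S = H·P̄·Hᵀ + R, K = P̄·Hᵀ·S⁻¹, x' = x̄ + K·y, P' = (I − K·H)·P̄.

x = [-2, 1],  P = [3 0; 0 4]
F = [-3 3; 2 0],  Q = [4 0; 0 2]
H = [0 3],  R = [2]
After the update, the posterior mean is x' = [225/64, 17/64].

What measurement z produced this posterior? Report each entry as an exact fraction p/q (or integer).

z = [1]

x̄ = F·x = [9, -4]
P̄ = F·P·Fᵀ + Q = [67 -18; -18 14]
S = H·P̄·Hᵀ + R = [128]
K = P̄·Hᵀ·S⁻¹ = [-27/64; 21/64]
x' − x̄ = [-351/64, 273/64] = K·y
y = (KᵀK)⁻¹·Kᵀ·(x' − x̄) = [13]
z = y + H·x̄ = [13] + [-12] = [1]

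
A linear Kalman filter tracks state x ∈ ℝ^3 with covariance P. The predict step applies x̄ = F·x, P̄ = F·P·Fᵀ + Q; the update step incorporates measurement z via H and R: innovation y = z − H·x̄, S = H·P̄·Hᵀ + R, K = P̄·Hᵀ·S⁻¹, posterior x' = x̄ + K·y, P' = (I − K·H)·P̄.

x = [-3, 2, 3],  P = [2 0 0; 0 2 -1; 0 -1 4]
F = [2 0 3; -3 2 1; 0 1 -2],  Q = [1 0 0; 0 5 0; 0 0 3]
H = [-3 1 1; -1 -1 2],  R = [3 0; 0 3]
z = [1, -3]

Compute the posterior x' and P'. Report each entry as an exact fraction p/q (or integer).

x' = [3209/2090, 9761/2090, 1065/836]
P' = [3189/2090 4581/2090 1455/836; 4581/2090 9809/2090 2317/836; 1455/836 2317/836 4333/1672]

x̄ = F·x = [3, 16, -4]
P̄ = F·P·Fᵀ + Q = [45 -6 -27; -6 31 -1; -27 -1 25]
y = z − H·x̄ = [-2, 24]
S = H·P̄·Hᵀ + R = [660 330; 330 279]
K = P̄·Hᵀ·S⁻¹ = [-899/4180 -3/38; 1239/4180 -17/38; 79/1672 17/76]
x' = x̄ + K·y = [3209/2090, 9761/2090, 1065/836]
P' = (I − K·H)·P̄ = [3189/2090 4581/2090 1455/836; 4581/2090 9809/2090 2317/836; 1455/836 2317/836 4333/1672]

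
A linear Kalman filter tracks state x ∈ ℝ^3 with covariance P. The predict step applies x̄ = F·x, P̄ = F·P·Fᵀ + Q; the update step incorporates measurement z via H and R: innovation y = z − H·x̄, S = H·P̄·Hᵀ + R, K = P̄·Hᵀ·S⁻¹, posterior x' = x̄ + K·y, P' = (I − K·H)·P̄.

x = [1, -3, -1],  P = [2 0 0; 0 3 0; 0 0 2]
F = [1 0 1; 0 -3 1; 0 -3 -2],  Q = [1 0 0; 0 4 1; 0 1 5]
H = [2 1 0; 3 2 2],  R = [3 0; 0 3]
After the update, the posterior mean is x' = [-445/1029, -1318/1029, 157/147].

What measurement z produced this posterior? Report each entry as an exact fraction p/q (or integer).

z = [-2, -2]

x̄ = F·x = [0, 8, 11]
P̄ = F·P·Fᵀ + Q = [5 2 -4; 2 33 24; -4 24 40]
S = H·P̄·Hᵀ + R = [64 142; 142 508]
K = P̄·Hᵀ·S⁻¹ = [2267/6174 -250/3087; 439/3087 1213/6174; -298/441 184/441]
x' − x̄ = [-445/1029, -9550/1029, -1460/147] = K·y
y = (KᵀK)⁻¹·Kᵀ·(x' − x̄) = [-10, -40]
z = y + H·x̄ = [-10, -40] + [8, 38] = [-2, -2]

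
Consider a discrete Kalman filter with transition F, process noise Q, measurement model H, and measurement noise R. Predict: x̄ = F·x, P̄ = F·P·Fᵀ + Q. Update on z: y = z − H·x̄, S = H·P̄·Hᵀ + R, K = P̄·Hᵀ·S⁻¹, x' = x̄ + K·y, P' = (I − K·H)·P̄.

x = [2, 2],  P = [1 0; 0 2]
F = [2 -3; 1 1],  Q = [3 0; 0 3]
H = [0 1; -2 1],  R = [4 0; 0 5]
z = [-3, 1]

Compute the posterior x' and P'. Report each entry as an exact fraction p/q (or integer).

x̄ = F·x = [-2, 4]
P̄ = F·P·Fᵀ + Q = [25 -4; -4 6]
y = z − H·x̄ = [-7, -7]
S = H·P̄·Hᵀ + R = [10 14; 14 127]
K = P̄·Hᵀ·S⁻¹ = [124/537 -242/537; 283/537 28/537]
x' = x̄ + K·y = [-248/537, -29/537]
P' = (I − K·H)·P̄ = [853/537 496/537; 496/537 1132/537]

x' = [-248/537, -29/537]
P' = [853/537 496/537; 496/537 1132/537]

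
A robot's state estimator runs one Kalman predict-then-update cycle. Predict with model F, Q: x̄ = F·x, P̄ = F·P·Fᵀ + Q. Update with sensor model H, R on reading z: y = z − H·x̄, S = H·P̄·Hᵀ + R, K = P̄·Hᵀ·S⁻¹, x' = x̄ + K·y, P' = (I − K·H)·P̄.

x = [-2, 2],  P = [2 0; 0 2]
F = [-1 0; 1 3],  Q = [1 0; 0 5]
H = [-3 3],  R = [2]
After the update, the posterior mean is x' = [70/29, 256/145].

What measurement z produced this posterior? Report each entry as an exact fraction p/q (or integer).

z = [-2]

x̄ = F·x = [2, 4]
P̄ = F·P·Fᵀ + Q = [3 -2; -2 25]
S = H·P̄·Hᵀ + R = [290]
K = P̄·Hᵀ·S⁻¹ = [-3/58; 81/290]
x' − x̄ = [12/29, -324/145] = K·y
y = (KᵀK)⁻¹·Kᵀ·(x' − x̄) = [-8]
z = y + H·x̄ = [-8] + [6] = [-2]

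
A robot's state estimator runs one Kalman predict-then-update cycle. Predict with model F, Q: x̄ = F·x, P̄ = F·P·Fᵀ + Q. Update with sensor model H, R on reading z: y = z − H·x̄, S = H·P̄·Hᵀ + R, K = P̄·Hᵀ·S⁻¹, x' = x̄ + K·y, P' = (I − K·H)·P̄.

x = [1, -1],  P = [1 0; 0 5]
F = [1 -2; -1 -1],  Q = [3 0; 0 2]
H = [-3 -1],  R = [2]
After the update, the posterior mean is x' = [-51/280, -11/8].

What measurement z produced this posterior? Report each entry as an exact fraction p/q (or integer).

x̄ = F·x = [3, 0]
P̄ = F·P·Fᵀ + Q = [24 9; 9 8]
S = H·P̄·Hᵀ + R = [280]
K = P̄·Hᵀ·S⁻¹ = [-81/280; -1/8]
x' − x̄ = [-891/280, -11/8] = K·y
y = (KᵀK)⁻¹·Kᵀ·(x' − x̄) = [11]
z = y + H·x̄ = [11] + [-9] = [2]

z = [2]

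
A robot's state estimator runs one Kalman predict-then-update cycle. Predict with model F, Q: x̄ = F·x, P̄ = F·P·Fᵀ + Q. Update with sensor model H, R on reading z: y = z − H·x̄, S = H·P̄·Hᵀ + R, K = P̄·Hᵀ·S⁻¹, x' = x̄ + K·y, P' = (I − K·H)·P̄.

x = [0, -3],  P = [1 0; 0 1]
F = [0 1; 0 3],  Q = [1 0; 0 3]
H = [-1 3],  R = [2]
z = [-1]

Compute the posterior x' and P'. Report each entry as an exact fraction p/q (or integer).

x̄ = F·x = [-3, -9]
P̄ = F·P·Fᵀ + Q = [2 3; 3 12]
y = z − H·x̄ = [23]
S = H·P̄·Hᵀ + R = [94]
K = P̄·Hᵀ·S⁻¹ = [7/94; 33/94]
x' = x̄ + K·y = [-121/94, -87/94]
P' = (I − K·H)·P̄ = [139/94 51/94; 51/94 39/94]

x' = [-121/94, -87/94]
P' = [139/94 51/94; 51/94 39/94]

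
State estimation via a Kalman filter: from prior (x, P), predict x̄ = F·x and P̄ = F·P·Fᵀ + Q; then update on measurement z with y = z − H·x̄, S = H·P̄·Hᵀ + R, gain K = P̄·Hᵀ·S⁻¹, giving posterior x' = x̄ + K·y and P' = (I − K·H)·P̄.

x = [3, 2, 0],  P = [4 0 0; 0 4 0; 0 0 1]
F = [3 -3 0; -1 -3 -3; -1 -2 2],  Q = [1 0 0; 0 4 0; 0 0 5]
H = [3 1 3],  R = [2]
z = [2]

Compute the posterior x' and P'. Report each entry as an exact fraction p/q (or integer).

x' = [10812/1465, -8792/1465, -1384/293]
P' = [29104/1465 -18129/1465 -4575/293; -18129/1465 41164/1465 907/293; -4575/293 907/293 4292/293]

x̄ = F·x = [3, -9, -7]
P̄ = F·P·Fᵀ + Q = [73 24 12; 24 53 22; 12 22 29]
y = z − H·x̄ = [23]
S = H·P̄·Hᵀ + R = [1465]
K = P̄·Hᵀ·S⁻¹ = [279/1465; 191/1465; 29/293]
x' = x̄ + K·y = [10812/1465, -8792/1465, -1384/293]
P' = (I − K·H)·P̄ = [29104/1465 -18129/1465 -4575/293; -18129/1465 41164/1465 907/293; -4575/293 907/293 4292/293]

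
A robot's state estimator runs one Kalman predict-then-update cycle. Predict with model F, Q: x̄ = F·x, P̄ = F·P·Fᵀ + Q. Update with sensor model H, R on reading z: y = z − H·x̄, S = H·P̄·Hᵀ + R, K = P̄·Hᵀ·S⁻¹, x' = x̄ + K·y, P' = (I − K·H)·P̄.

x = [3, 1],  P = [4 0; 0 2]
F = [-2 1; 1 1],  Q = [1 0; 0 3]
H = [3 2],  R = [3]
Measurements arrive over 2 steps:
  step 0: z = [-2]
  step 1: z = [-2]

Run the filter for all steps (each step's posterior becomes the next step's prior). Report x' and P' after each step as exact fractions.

step 0: x̄ = F·x = [-5, 4]
step 0: P̄ = F·P·Fᵀ + Q = [19 -6; -6 9]
step 0: y = z − H·x̄ = [5]
step 0: S = H·P̄·Hᵀ + R = [138]
step 0: K = P̄·Hᵀ·S⁻¹ = [15/46; 0]
step 0: x' = x̄ + K·y = [-155/46, 4]
step 0: P' = (I − K·H)·P̄ = [199/46 -6; -6 9]
step 1: x̄ = F·x = [247/23, 29/46]
step 1: P̄ = F·P·Fᵀ + Q = [1180/23 146/23; 146/23 199/46]
step 1: y = z − H·x̄ = [-816/23]
step 1: S = H·P̄·Hᵀ + R = [12839/23]
step 1: K = P̄·Hᵀ·S⁻¹ = [3832/12839; 637/12839]
step 1: x' = x̄ + K·y = [1927/12839, -29011/25678]
step 1: P' = (I − K·H)·P̄ = [20252/12839 -24630/12839; -24630/12839 75801/25678]

step 0: x' = [-155/46, 4], P' = [199/46 -6; -6 9]
step 1: x' = [1927/12839, -29011/25678], P' = [20252/12839 -24630/12839; -24630/12839 75801/25678]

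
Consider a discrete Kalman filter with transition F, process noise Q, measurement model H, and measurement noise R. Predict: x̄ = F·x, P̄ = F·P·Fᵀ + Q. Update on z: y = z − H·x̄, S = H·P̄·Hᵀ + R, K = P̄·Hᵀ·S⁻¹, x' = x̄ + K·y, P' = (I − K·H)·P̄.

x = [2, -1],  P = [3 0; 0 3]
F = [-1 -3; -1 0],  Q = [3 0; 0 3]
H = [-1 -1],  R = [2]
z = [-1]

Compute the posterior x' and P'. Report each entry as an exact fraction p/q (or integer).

x̄ = F·x = [1, -2]
P̄ = F·P·Fᵀ + Q = [33 3; 3 6]
y = z − H·x̄ = [-2]
S = H·P̄·Hᵀ + R = [47]
K = P̄·Hᵀ·S⁻¹ = [-36/47; -9/47]
x' = x̄ + K·y = [119/47, -76/47]
P' = (I − K·H)·P̄ = [255/47 -183/47; -183/47 201/47]

x' = [119/47, -76/47]
P' = [255/47 -183/47; -183/47 201/47]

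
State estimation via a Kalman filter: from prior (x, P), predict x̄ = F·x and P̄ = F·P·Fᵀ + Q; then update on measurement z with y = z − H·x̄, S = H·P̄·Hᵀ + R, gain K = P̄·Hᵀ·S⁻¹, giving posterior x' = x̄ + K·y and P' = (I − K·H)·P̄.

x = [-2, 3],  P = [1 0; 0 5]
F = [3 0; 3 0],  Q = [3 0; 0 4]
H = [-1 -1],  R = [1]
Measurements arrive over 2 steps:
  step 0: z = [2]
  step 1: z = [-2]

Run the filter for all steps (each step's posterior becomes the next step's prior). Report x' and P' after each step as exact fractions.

step 0: x' = [-27/22, -1], P' = [87/44 -3/2; -3/2 2]
step 1: x' = [768/871, 1], P' = [1731/871 -3/2; -3/2 2]

step 0: x̄ = F·x = [-6, -6]
step 0: P̄ = F·P·Fᵀ + Q = [12 9; 9 13]
step 0: y = z − H·x̄ = [-10]
step 0: S = H·P̄·Hᵀ + R = [44]
step 0: K = P̄·Hᵀ·S⁻¹ = [-21/44; -1/2]
step 0: x' = x̄ + K·y = [-27/22, -1]
step 0: P' = (I − K·H)·P̄ = [87/44 -3/2; -3/2 2]
step 1: x̄ = F·x = [-81/22, -81/22]
step 1: P̄ = F·P·Fᵀ + Q = [915/44 783/44; 783/44 959/44]
step 1: y = z − H·x̄ = [-103/11]
step 1: S = H·P̄·Hᵀ + R = [871/11]
step 1: K = P̄·Hᵀ·S⁻¹ = [-849/1742; -1/2]
step 1: x' = x̄ + K·y = [768/871, 1]
step 1: P' = (I − K·H)·P̄ = [1731/871 -3/2; -3/2 2]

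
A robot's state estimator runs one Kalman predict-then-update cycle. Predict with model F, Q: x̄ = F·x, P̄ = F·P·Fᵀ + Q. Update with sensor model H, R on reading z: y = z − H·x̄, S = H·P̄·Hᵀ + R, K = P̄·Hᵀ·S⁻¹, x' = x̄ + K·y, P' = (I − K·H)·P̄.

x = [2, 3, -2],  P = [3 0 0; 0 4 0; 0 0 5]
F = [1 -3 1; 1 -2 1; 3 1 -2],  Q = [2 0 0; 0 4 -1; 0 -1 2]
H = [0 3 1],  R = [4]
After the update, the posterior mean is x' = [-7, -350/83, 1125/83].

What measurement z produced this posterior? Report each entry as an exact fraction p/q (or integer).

z = [1]

x̄ = F·x = [-9, -6, 13]
P̄ = F·P·Fᵀ + Q = [46 32 -13; 32 28 -10; -13 -10 53]
S = H·P̄·Hᵀ + R = [249]
K = P̄·Hᵀ·S⁻¹ = [1/3; 74/249; 23/249]
x' − x̄ = [2, 148/83, 46/83] = K·y
y = (KᵀK)⁻¹·Kᵀ·(x' − x̄) = [6]
z = y + H·x̄ = [6] + [-5] = [1]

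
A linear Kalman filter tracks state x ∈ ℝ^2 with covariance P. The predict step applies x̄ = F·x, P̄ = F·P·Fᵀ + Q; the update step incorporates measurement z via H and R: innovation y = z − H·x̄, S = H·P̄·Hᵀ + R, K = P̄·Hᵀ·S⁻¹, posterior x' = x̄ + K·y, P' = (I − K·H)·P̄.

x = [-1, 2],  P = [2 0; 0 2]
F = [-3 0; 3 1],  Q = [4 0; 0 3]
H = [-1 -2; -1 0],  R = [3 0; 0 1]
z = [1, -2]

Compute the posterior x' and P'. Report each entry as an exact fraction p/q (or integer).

x' = [1751/839, -1205/839]
P' = [794/839 -418/839; -418/839 797/839]

x̄ = F·x = [3, -1]
P̄ = F·P·Fᵀ + Q = [22 -18; -18 23]
y = z − H·x̄ = [2, 1]
S = H·P̄·Hᵀ + R = [45 -14; -14 23]
K = P̄·Hᵀ·S⁻¹ = [14/839 -794/839; -392/839 418/839]
x' = x̄ + K·y = [1751/839, -1205/839]
P' = (I − K·H)·P̄ = [794/839 -418/839; -418/839 797/839]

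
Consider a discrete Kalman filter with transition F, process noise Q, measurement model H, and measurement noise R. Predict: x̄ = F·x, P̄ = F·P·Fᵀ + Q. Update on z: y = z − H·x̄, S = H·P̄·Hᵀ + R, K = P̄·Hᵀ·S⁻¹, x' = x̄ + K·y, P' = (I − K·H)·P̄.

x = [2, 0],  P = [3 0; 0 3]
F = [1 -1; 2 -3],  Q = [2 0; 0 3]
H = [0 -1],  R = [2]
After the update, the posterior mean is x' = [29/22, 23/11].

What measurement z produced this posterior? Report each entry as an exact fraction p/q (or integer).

x̄ = F·x = [2, 4]
P̄ = F·P·Fᵀ + Q = [8 15; 15 42]
S = H·P̄·Hᵀ + R = [44]
K = P̄·Hᵀ·S⁻¹ = [-15/44; -21/22]
x' − x̄ = [-15/22, -21/11] = K·y
y = (KᵀK)⁻¹·Kᵀ·(x' − x̄) = [2]
z = y + H·x̄ = [2] + [-4] = [-2]

z = [-2]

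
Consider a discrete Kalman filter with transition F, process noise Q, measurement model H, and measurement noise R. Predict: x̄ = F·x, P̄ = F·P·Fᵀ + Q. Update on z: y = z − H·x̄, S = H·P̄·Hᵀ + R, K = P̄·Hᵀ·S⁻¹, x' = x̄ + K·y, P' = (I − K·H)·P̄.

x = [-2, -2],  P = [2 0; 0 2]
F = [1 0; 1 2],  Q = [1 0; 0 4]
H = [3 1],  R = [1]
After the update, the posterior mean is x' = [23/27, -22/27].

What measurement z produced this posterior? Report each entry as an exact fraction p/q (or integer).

x̄ = F·x = [-2, -6]
P̄ = F·P·Fᵀ + Q = [3 2; 2 14]
S = H·P̄·Hᵀ + R = [54]
K = P̄·Hᵀ·S⁻¹ = [11/54; 10/27]
x' − x̄ = [77/27, 140/27] = K·y
y = (KᵀK)⁻¹·Kᵀ·(x' − x̄) = [14]
z = y + H·x̄ = [14] + [-12] = [2]

z = [2]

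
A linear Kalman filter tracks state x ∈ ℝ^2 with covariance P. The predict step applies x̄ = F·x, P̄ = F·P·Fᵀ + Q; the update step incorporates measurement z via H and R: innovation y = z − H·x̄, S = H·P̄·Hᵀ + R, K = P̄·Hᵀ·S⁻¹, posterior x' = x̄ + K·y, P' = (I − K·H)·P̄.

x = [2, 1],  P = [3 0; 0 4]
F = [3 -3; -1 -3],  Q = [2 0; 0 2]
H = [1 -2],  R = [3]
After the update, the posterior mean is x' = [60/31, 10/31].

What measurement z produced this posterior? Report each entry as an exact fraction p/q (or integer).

z = [1]

x̄ = F·x = [3, -5]
P̄ = F·P·Fᵀ + Q = [65 27; 27 41]
S = H·P̄·Hᵀ + R = [124]
K = P̄·Hᵀ·S⁻¹ = [11/124; -55/124]
x' − x̄ = [-33/31, 165/31] = K·y
y = (KᵀK)⁻¹·Kᵀ·(x' − x̄) = [-12]
z = y + H·x̄ = [-12] + [13] = [1]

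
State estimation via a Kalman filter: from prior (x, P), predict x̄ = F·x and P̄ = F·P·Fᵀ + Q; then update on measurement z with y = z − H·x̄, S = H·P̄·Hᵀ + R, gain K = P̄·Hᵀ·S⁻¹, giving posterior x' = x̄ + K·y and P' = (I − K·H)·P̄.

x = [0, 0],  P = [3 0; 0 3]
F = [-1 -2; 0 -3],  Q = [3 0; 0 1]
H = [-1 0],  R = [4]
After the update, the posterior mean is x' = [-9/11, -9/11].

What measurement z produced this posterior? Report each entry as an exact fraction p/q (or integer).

z = [1]

x̄ = F·x = [0, 0]
P̄ = F·P·Fᵀ + Q = [18 18; 18 28]
S = H·P̄·Hᵀ + R = [22]
K = P̄·Hᵀ·S⁻¹ = [-9/11; -9/11]
x' − x̄ = [-9/11, -9/11] = K·y
y = (KᵀK)⁻¹·Kᵀ·(x' − x̄) = [1]
z = y + H·x̄ = [1] + [0] = [1]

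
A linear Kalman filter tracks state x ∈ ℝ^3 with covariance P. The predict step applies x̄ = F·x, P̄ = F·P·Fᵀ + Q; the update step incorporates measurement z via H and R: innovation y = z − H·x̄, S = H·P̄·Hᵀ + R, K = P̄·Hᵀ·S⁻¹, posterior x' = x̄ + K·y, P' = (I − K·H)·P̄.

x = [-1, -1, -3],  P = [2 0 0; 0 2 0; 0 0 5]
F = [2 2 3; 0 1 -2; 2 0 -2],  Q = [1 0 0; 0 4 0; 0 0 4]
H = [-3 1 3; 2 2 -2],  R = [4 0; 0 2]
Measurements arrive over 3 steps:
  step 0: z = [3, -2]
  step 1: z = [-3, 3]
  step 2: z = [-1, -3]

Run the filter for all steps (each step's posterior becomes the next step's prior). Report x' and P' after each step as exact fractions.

step 0: x̄ = F·x = [-13, 5, 4]
step 0: P̄ = F·P·Fᵀ + Q = [62 -26 -22; -26 26 20; -22 20 32]
step 0: y = z − H·x̄ = [-53, 22]
step 0: S = H·P̄·Hᵀ + R = [1548 -592; -592 290]
step 0: K = P̄·Hᵀ·S⁻¹ = [-2987/24614 1874/12307; 2985/12307 4396/12307; 101/794 10/397]
step 0: x' = x̄ + K·y = [-79215/24614, 42/12307, -1737/794]
step 0: P' = (I − K·H)·P̄ = [130457/12307 -88/12307 4145/397; -88/12307 6282/12307 58/397; 4145/397 58/397 4193/397]
step 1: x̄ = F·x = [-319803/24614, 53889/12307, -25368/12307]
step 1: P̄ = F·P·Fᵀ + Q = [3291922/12307 -1283288/12307 -8624/12307; -1283288/12307 568250/12307 2180/12307; -8624/12307 2180/12307 63028/12307]
step 1: y = z − H·x̄ = [-988821/24614, 198210/12307]
step 1: S = H·P̄·Hᵀ + R = [38680068/12307 -13954816/12307; -13954816/12307 5502662/12307]
step 1: K = P̄·Hᵀ·S⁻¹ = [-106564127/367807970 -286738/183903985; 87959799/367807970 63593386/183903985; -7557812/183903985 -23810336/183903985]
step 1: x' = x̄ + K·y = [-1014104409/735615940, 250629003/735615940, -458930802/183903985]
step 1: P' = (I − K·H)·P̄ = [861175411/183903985 -53497117/183903985 807965032/183903985; -53497117/183903985 91674939/183903985 -25415564/183903985; 807965032/183903985 -25415564/183903985 806359804/183903985]
step 2: x̄ = F·x = [-1758530109/183903985, 3922075419/735615940, 821618799/367807970]
step 2: P̄ = F·P·Fᵀ + Q = [20215160301/183903985 -7968247744/183903985 110146672/183903985; -7968247744/183903985 4154392351/183903985 -62584018/183903985; 110146672/183903985 -62584018/183903985 942036544/183903985]
step 2: y = z − H·x̄ = [-30689765461/735615940, 730371741/73561594]
step 2: S = H·P̄·Hᵀ + R = [240756122156/183903985 -17137996280/36780797; -17137996280/36780797 7497536314/36780797]
step 2: K = P̄·Hᵀ·S⁻¹ = [-434813574837/1524904359812 -1629553402/381226089953; 1092800686049/4574713079436 395597217070/1143678269859; -84397523881/2287356539718 -151036062796/1143678269859]
step 2: x' = x̄ + K·y = [13976633081097/6099617439248, -21957685723793/18298852317744, 22525673039281/9149426158872]
step 2: P' = (I − K·H)·P̄ = [7035765489905/1524904359812 -439702235043/1524904359812 3301290734235/762452179906; -439702235043/1524904359812 2279592337259/4574713079436 -310951618075/2287356539718; 3301290734235/762452179906 -310951618075/2287356539718 4947496355111/1143678269859]

step 0: x' = [-79215/24614, 42/12307, -1737/794], P' = [130457/12307 -88/12307 4145/397; -88/12307 6282/12307 58/397; 4145/397 58/397 4193/397]
step 1: x' = [-1014104409/735615940, 250629003/735615940, -458930802/183903985], P' = [861175411/183903985 -53497117/183903985 807965032/183903985; -53497117/183903985 91674939/183903985 -25415564/183903985; 807965032/183903985 -25415564/183903985 806359804/183903985]
step 2: x' = [13976633081097/6099617439248, -21957685723793/18298852317744, 22525673039281/9149426158872], P' = [7035765489905/1524904359812 -439702235043/1524904359812 3301290734235/762452179906; -439702235043/1524904359812 2279592337259/4574713079436 -310951618075/2287356539718; 3301290734235/762452179906 -310951618075/2287356539718 4947496355111/1143678269859]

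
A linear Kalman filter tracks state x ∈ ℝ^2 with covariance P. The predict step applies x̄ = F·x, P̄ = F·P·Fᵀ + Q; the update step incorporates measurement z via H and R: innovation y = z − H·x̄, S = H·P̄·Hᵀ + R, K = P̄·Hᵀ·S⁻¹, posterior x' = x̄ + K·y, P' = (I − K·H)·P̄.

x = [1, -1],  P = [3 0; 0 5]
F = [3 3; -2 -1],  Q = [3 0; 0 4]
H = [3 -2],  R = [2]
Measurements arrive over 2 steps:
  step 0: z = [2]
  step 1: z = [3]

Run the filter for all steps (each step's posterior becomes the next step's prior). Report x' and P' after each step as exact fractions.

step 0: x' = [0, -1], P' = [2094/1157 2850/1157; 2850/1157 4416/1157]
step 1: x' = [103993/195043, -1212977/1755387], P' = [262866/195043 345076/195043; 345076/195043 4870552/1755387]

step 0: x̄ = F·x = [0, -1]
step 0: P̄ = F·P·Fᵀ + Q = [75 -33; -33 21]
step 0: y = z − H·x̄ = [0]
step 0: S = H·P̄·Hᵀ + R = [1157]
step 0: K = P̄·Hᵀ·S⁻¹ = [291/1157; -141/1157]
step 0: x' = x̄ + K·y = [0, -1]
step 0: P' = (I − K·H)·P̄ = [2094/1157 2850/1157; 2850/1157 4416/1157]
step 1: x̄ = F·x = [-3, 1]
step 1: P̄ = F·P·Fᵀ + Q = [113361/1157 -51462/1157; -51462/1157 28820/1157]
step 1: y = z − H·x̄ = [14]
step 1: S = H·P̄·Hᵀ + R = [1755387/1157]
step 1: K = P̄·Hᵀ·S⁻¹ = [49223/195043; -212026/1755387]
step 1: x' = x̄ + K·y = [103993/195043, -1212977/1755387]
step 1: P' = (I − K·H)·P̄ = [262866/195043 345076/195043; 345076/195043 4870552/1755387]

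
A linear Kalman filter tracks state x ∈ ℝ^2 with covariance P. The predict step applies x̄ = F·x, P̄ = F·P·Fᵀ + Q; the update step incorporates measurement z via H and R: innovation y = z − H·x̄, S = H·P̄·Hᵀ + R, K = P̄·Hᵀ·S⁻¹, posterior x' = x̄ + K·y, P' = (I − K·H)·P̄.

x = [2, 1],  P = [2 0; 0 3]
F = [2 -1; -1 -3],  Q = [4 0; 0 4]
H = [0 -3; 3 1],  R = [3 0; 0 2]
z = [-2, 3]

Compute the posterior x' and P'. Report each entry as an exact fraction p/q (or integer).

x̄ = F·x = [3, -5]
P̄ = F·P·Fᵀ + Q = [15 5; 5 33]
y = z − H·x̄ = [-17, -1]
S = H·P̄·Hᵀ + R = [300 -144; -144 200]
K = P̄·Hᵀ·S⁻¹ = [175/1636 535/1636; -537/1636 3/818]
x' = x̄ + K·y = [699/818, 943/1636]
P' = (I − K·H)·P̄ = [415/1636 -175/1636; -175/1636 537/1636]

x' = [699/818, 943/1636]
P' = [415/1636 -175/1636; -175/1636 537/1636]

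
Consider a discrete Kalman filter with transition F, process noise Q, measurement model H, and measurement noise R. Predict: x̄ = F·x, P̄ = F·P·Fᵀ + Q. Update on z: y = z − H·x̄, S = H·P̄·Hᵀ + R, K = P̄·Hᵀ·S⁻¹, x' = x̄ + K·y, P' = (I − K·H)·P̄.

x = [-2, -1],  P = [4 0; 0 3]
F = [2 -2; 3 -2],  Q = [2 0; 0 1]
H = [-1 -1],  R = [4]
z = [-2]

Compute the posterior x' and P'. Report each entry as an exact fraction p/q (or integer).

x̄ = F·x = [-2, -4]
P̄ = F·P·Fᵀ + Q = [30 36; 36 49]
y = z − H·x̄ = [-8]
S = H·P̄·Hᵀ + R = [155]
K = P̄·Hᵀ·S⁻¹ = [-66/155; -17/31]
x' = x̄ + K·y = [218/155, 12/31]
P' = (I − K·H)·P̄ = [294/155 -6/31; -6/31 74/31]

x' = [218/155, 12/31]
P' = [294/155 -6/31; -6/31 74/31]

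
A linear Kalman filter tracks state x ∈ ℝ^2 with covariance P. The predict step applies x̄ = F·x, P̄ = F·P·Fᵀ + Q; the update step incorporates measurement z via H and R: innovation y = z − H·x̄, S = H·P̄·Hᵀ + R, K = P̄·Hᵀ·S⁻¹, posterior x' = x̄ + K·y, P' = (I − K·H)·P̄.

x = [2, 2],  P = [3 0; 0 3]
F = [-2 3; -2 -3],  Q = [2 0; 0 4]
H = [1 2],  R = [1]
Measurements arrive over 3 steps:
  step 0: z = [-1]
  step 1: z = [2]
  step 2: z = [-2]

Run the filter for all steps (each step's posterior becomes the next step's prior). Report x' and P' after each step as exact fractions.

step 0: x̄ = F·x = [2, -10]
step 0: P̄ = F·P·Fᵀ + Q = [41 -15; -15 43]
step 0: y = z − H·x̄ = [17]
step 0: S = H·P̄·Hᵀ + R = [154]
step 0: K = P̄·Hᵀ·S⁻¹ = [1/14; 71/154]
step 0: x' = x̄ + K·y = [45/14, -333/154]
step 0: P' = (I − K·H)·P̄ = [563/14 -281/14; -281/14 1581/154]
step 1: x̄ = F·x = [-1989/154, 9/154]
step 1: P̄ = F·P·Fᵀ + Q = [76401/154 10543/154; 10543/154 2525/154]
step 1: y = z − H·x̄ = [2279/154]
step 1: S = H·P̄·Hᵀ + R = [128827/154]
step 1: K = P̄·Hᵀ·S⁻¹ = [97487/128827; 15593/128827]
step 1: x' = x̄ + K·y = [-221195/128827, 238285/128827]
step 1: P' = (I − K·H)·P̄ = [2199977/128827 -1051245/128827; -1051245/128827 533419/128827]
step 2: x̄ = F·x = [1157245/128827, -272465/128827]
step 2: P̄ = F·P·Fᵀ + Q = [26473273/128827 3999137/128827; 3999137/128827 1501047/128827]
step 2: y = z − H·x̄ = [-869969/128827]
step 2: S = H·P̄·Hᵀ + R = [48602836/128827]
step 2: K = P̄·Hᵀ·S⁻¹ = [34471547/48602836; 7001231/48602836]
step 2: x' = x̄ + K·y = [203809851/48602836, -150072777/48602836]
step 2: P' = (I − K·H)·P̄ = [763726497/48602836 -364627475/48602836; -364627475/48602836 185814353/48602836]

step 0: x' = [45/14, -333/154], P' = [563/14 -281/14; -281/14 1581/154]
step 1: x' = [-221195/128827, 238285/128827], P' = [2199977/128827 -1051245/128827; -1051245/128827 533419/128827]
step 2: x' = [203809851/48602836, -150072777/48602836], P' = [763726497/48602836 -364627475/48602836; -364627475/48602836 185814353/48602836]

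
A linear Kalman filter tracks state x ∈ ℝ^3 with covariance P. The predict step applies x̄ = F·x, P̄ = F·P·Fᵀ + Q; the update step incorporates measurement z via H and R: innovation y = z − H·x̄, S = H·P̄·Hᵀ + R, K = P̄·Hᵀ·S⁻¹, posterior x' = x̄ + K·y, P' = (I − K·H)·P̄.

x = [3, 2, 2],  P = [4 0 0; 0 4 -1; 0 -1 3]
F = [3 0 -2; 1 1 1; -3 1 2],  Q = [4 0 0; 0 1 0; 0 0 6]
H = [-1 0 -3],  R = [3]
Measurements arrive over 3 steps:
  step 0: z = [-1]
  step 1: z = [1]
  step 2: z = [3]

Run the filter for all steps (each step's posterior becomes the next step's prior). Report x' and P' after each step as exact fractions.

step 0: x̄ = F·x = [5, 7, -3]
step 0: P̄ = F·P·Fᵀ + Q = [52 8 -46; 8 10 -5; -46 -5 54]
step 0: y = z − H·x̄ = [-5]
step 0: S = H·P̄·Hᵀ + R = [265]
step 0: K = P̄·Hᵀ·S⁻¹ = [86/265; 7/265; -116/265]
step 0: x' = x̄ + K·y = [179/53, 364/53, -43/53]
step 0: P' = (I − K·H)·P̄ = [6384/265 1518/265 -2214/265; 1518/265 2601/265 -513/265; -2214/265 -513/265 854/265]
step 1: x̄ = F·x = [623/53, 500/53, -259/53]
step 1: P̄ = F·P·Fᵀ + Q = [17700/53 4162/53 -16372/53; 4162/53 7686/265 -17204/265; -16372/53 -17204/265 80471/265]
step 1: y = z − H·x̄ = [-101/53]
step 1: S = H·P̄·Hᵀ + R = [322374/265]
step 1: K = P̄·Hᵀ·S⁻¹ = [26180/53729; 15401/161187; -159553/322374]
step 1: x' = x̄ + K·y = [581679/53729, 1491283/161187, -1271321/322374]
step 1: P' = (I − K·H)·P̄ = [2425140/53729 1176242/53729 -834560/53729; 1176242/53729 2884912/161187 -1191643/161187; -834560/53729 -1191643/161187 1828673/322374]
step 2: x̄ = F·x = [6506432/161187, 1733773/107458, -5015149/161187]
step 2: P̄ = F·P·Fᵀ + Q = [99825034/161187 10154457/53729 -86210822/161187; 10154457/53729 7268441/107458 -8413792/53729; -86210822/161187 -8413792/53729 77093392/161187]
step 2: y = z − H·x̄ = [-8055454/161187]
step 2: S = H·P̄·Hᵀ + R = [276884191/161187]
step 2: K = P̄·Hᵀ·S⁻¹ = [158807432/276884191; 45260757/276884191; -3086582/5891153]
step 2: x' = x̄ + K·y = [3240101232/276884191, 4410846479/553768382, -29041987/5891153]
step 2: P' = (I − K·H)·P̄ = [15014693010/276884191 7736859951/276884191 -109866066/5891153; 7736859951/276884191 12038669185/553768382 -55834342/5891153; -109866066/5891153 -55834342/5891153 39708604/5891153]

step 0: x' = [179/53, 364/53, -43/53], P' = [6384/265 1518/265 -2214/265; 1518/265 2601/265 -513/265; -2214/265 -513/265 854/265]
step 1: x' = [581679/53729, 1491283/161187, -1271321/322374], P' = [2425140/53729 1176242/53729 -834560/53729; 1176242/53729 2884912/161187 -1191643/161187; -834560/53729 -1191643/161187 1828673/322374]
step 2: x' = [3240101232/276884191, 4410846479/553768382, -29041987/5891153], P' = [15014693010/276884191 7736859951/276884191 -109866066/5891153; 7736859951/276884191 12038669185/553768382 -55834342/5891153; -109866066/5891153 -55834342/5891153 39708604/5891153]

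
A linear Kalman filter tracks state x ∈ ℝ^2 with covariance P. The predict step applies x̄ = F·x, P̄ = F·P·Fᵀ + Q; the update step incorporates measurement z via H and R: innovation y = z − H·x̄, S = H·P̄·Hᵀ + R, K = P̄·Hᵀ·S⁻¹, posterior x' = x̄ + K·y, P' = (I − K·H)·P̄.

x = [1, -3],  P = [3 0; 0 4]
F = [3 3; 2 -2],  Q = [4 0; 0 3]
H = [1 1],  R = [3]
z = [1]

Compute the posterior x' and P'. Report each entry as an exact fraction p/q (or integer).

x̄ = F·x = [-6, 8]
P̄ = F·P·Fᵀ + Q = [67 -6; -6 31]
y = z − H·x̄ = [-1]
S = H·P̄·Hᵀ + R = [89]
K = P̄·Hᵀ·S⁻¹ = [61/89; 25/89]
x' = x̄ + K·y = [-595/89, 687/89]
P' = (I − K·H)·P̄ = [2242/89 -2059/89; -2059/89 2134/89]

x' = [-595/89, 687/89]
P' = [2242/89 -2059/89; -2059/89 2134/89]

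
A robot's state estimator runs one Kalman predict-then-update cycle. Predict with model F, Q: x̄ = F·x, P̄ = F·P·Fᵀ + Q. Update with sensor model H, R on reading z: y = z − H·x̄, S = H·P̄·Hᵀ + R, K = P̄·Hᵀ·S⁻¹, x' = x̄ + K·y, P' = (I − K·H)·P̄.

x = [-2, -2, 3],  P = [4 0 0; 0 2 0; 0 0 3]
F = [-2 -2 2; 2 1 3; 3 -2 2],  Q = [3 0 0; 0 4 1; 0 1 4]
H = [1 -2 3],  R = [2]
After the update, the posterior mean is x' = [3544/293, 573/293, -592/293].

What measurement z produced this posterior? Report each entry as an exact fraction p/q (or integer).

x̄ = F·x = [14, 3, 4]
P̄ = F·P·Fᵀ + Q = [39 -2 -4; -2 49 39; -4 39 60]
S = H·P̄·Hᵀ + R = [293]
K = P̄·Hᵀ·S⁻¹ = [31/293; 17/293; 98/293]
x' − x̄ = [-558/293, -306/293, -1764/293] = K·y
y = (KᵀK)⁻¹·Kᵀ·(x' − x̄) = [-18]
z = y + H·x̄ = [-18] + [20] = [2]

z = [2]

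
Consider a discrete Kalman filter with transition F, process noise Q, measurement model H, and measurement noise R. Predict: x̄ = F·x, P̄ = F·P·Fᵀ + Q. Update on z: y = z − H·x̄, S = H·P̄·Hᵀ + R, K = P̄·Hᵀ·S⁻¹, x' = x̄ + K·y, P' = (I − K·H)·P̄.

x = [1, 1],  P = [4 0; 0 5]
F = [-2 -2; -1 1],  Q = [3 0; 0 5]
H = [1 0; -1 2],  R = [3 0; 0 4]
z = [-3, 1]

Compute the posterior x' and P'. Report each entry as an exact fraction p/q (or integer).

x' = [-7869/2645, -2446/2645]
P' = [6972/2645 3228/2645; 3228/2645 3962/2645]

x̄ = F·x = [-4, 0]
P̄ = F·P·Fᵀ + Q = [39 -2; -2 14]
y = z − H·x̄ = [1, -3]
S = H·P̄·Hᵀ + R = [42 -43; -43 107]
K = P̄·Hᵀ·S⁻¹ = [2324/2645 -129/2645; 1076/2645 1174/2645]
x' = x̄ + K·y = [-7869/2645, -2446/2645]
P' = (I − K·H)·P̄ = [6972/2645 3228/2645; 3228/2645 3962/2645]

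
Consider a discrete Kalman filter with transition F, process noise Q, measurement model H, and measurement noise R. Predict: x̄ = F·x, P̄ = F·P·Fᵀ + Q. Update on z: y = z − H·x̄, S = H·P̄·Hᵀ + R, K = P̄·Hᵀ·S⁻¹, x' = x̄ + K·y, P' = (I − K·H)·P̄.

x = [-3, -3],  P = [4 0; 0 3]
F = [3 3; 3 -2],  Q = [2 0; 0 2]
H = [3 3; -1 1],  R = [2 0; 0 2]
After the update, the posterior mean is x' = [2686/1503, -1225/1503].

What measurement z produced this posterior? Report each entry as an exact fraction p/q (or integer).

x̄ = F·x = [-18, -3]
P̄ = F·P·Fᵀ + Q = [65 18; 18 50]
S = H·P̄·Hᵀ + R = [1361 -45; -45 81]
K = P̄·Hᵀ·S⁻¹ = [1003/6012 -26381/54108; 499/3006 13183/27054]
x' − x̄ = [29740/1503, 3284/1503] = K·y
y = (KᵀK)⁻¹·Kᵀ·(x' − x̄) = [66, -18]
z = y + H·x̄ = [66, -18] + [-63, 15] = [3, -3]

z = [3, -3]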